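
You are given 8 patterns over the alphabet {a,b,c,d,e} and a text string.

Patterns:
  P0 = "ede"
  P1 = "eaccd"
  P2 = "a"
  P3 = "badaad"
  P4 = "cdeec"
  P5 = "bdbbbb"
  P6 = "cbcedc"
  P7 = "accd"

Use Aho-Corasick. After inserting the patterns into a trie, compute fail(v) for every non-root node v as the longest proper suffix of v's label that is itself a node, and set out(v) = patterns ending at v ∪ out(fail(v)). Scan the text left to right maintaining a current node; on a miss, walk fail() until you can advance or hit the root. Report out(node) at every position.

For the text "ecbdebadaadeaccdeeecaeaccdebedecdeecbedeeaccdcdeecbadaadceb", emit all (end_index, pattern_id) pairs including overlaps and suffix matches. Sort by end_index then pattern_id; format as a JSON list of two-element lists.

Construct AC machine:
Trie nodes:
  0='ε' goto a→8 b→9 c→15 e→1
  1='e' goto a→4 d→2
  2='ed' goto e→3
  3='ede' goto ·  ←P0
  4='ea' goto c→5
  5='eac' goto c→6
  6='eacc' goto d→7
  7='eaccd' goto ·  ←P1
  8='a' goto c→30  ←P2
  9='b' goto a→10 d→20
  10='ba' goto d→11
  11='bad' goto a→12
  12='bada' goto a→13
  13='badaa' goto d→14
  14='badaad' goto ·  ←P3
  15='c' goto b→25 d→16
  16='cd' goto e→17
  17='cde' goto e→18
  18='cdee' goto c→19
  19='cdeec' goto ·  ←P4
  20='bd' goto b→21
  21='bdb' goto b→22
  22='bdbb' goto b→23
  23='bdbbb' goto b→24
  24='bdbbbb' goto ·  ←P5
  25='cb' goto c→26
  26='cbc' goto e→27
  27='cbce' goto d→28
  28='cbced' goto c→29
  29='cbcedc' goto ·  ←P6
  30='ac' goto c→31
  31='acc' goto d→32
  32='accd' goto ·  ←P7

BFS fail/out derivation:
  n1('e'): parent n0 fail=0; on 'e' 0 → fail=0;  out ∅∪∅=∅
  n8('a'): parent n0 fail=0; on 'a' 0 → fail=0;  out {2}∪∅={2}
  n9('b'): parent n0 fail=0; on 'b' 0 → fail=0;  out ∅∪∅=∅
  n15('c'): parent n0 fail=0; on 'c' 0 → fail=0;  out ∅∪∅=∅
  n2('ed'): parent n1 fail=0; on 'd' 0 → fail=0;  out ∅∪∅=∅
  n4('ea'): parent n1 fail=0; on 'a' 0 → fail=8;  out ∅∪{2}={2}
  n10('ba'): parent n9 fail=0; on 'a' 0 → fail=8;  out ∅∪{2}={2}
  n16('cd'): parent n15 fail=0; on 'd' 0 → fail=0;  out ∅∪∅=∅
  n20('bd'): parent n9 fail=0; on 'd' 0 → fail=0;  out ∅∪∅=∅
  n25('cb'): parent n15 fail=0; on 'b' 0 → fail=9;  out ∅∪∅=∅
  n30('ac'): parent n8 fail=0; on 'c' 0 → fail=15;  out ∅∪∅=∅
  n3('ede'): parent n2 fail=0; on 'e' 0 → fail=1;  out {0}∪∅={0}
  n5('eac'): parent n4 fail=8; on 'c' 8 → fail=30;  out ∅∪∅=∅
  n11('bad'): parent n10 fail=8; on 'd' 8→0 → fail=0;  out ∅∪∅=∅
  n17('cde'): parent n16 fail=0; on 'e' 0 → fail=1;  out ∅∪∅=∅
  n21('bdb'): parent n20 fail=0; on 'b' 0 → fail=9;  out ∅∪∅=∅
  n26('cbc'): parent n25 fail=9; on 'c' 9→0 → fail=15;  out ∅∪∅=∅
  n31('acc'): parent n30 fail=15; on 'c' 15→0 → fail=15;  out ∅∪∅=∅
  n6('eacc'): parent n5 fail=30; on 'c' 30 → fail=31;  out ∅∪∅=∅
  n12('bada'): parent n11 fail=0; on 'a' 0 → fail=8;  out ∅∪{2}={2}
  n18('cdee'): parent n17 fail=1; on 'e' 1→0 → fail=1;  out ∅∪∅=∅
  n22('bdbb'): parent n21 fail=9; on 'b' 9→0 → fail=9;  out ∅∪∅=∅
  n27('cbce'): parent n26 fail=15; on 'e' 15→0 → fail=1;  out ∅∪∅=∅
  n32('accd'): parent n31 fail=15; on 'd' 15 → fail=16;  out {7}∪∅={7}
  n7('eaccd'): parent n6 fail=31; on 'd' 31 → fail=32;  out {1}∪{7}={1,7}
  n13('badaa'): parent n12 fail=8; on 'a' 8→0 → fail=8;  out ∅∪{2}={2}
  n19('cdeec'): parent n18 fail=1; on 'c' 1→0 → fail=15;  out {4}∪∅={4}
  n23('bdbbb'): parent n22 fail=9; on 'b' 9→0 → fail=9;  out ∅∪∅=∅
  n28('cbced'): parent n27 fail=1; on 'd' 1 → fail=2;  out ∅∪∅=∅
  n14('badaad'): parent n13 fail=8; on 'd' 8→0 → fail=0;  out {3}∪∅={3}
  n24('bdbbbb'): parent n23 fail=9; on 'b' 9→0 → fail=9;  out {5}∪∅={5}
  n29('cbcedc'): parent n28 fail=2; on 'c' 2→0 → fail=15;  out {6}∪∅={6}

Text stream:
pos 0 'e': at 1
pos 1 'c': at 15 (via fail)
pos 2 'b': at 25
pos 3 'd': at 20 (via fail)
pos 4 'e': at 1 (via fail)
pos 5 'b': at 9 (via fail)
pos 6 'a': at 10  emit P2@[6:6]
pos 7 'd': at 11
pos 8 'a': at 12  emit P2@[8:8]
pos 9 'a': at 13  emit P2@[9:9]
pos 10 'd': at 14  emit P3@[5:10]
pos 11 'e': at 1 (via fail)
pos 12 'a': at 4  emit P2@[12:12]
pos 13 'c': at 5
pos 14 'c': at 6
pos 15 'd': at 7  emit P1@[11:15],P7@[12:15]
pos 16 'e': at 17 (via fail)
pos 17 'e': at 18
pos 18 'e': at 1 (via fail)
pos 19 'c': at 15 (via fail)
pos 20 'a': at 8 (via fail)  emit P2@[20:20]
pos 21 'e': at 1 (via fail)
pos 22 'a': at 4  emit P2@[22:22]
pos 23 'c': at 5
pos 24 'c': at 6
pos 25 'd': at 7  emit P1@[21:25],P7@[22:25]
pos 26 'e': at 17 (via fail)
pos 27 'b': at 9 (via fail)
pos 28 'e': at 1 (via fail)
pos 29 'd': at 2
pos 30 'e': at 3  emit P0@[28:30]
pos 31 'c': at 15 (via fail)
pos 32 'd': at 16
pos 33 'e': at 17
pos 34 'e': at 18
pos 35 'c': at 19  emit P4@[31:35]
pos 36 'b': at 25 (via fail)
pos 37 'e': at 1 (via fail)
pos 38 'd': at 2
pos 39 'e': at 3  emit P0@[37:39]
pos 40 'e': at 1 (via fail)
pos 41 'a': at 4  emit P2@[41:41]
pos 42 'c': at 5
pos 43 'c': at 6
pos 44 'd': at 7  emit P1@[40:44],P7@[41:44]
pos 45 'c': at 15 (via fail)
pos 46 'd': at 16
pos 47 'e': at 17
pos 48 'e': at 18
pos 49 'c': at 19  emit P4@[45:49]
pos 50 'b': at 25 (via fail)
pos 51 'a': at 10 (via fail)  emit P2@[51:51]
pos 52 'd': at 11
pos 53 'a': at 12  emit P2@[53:53]
pos 54 'a': at 13  emit P2@[54:54]
pos 55 'd': at 14  emit P3@[50:55]
pos 56 'c': at 15 (via fail)
pos 57 'e': at 1 (via fail)
pos 58 'b': at 9 (via fail)

All matches (sorted): [[6,2],[8,2],[9,2],[10,3],[12,2],[15,1],[15,7],[20,2],[22,2],[25,1],[25,7],[30,0],[35,4],[39,0],[41,2],[44,1],[44,7],[49,4],[51,2],[53,2],[54,2],[55,3]]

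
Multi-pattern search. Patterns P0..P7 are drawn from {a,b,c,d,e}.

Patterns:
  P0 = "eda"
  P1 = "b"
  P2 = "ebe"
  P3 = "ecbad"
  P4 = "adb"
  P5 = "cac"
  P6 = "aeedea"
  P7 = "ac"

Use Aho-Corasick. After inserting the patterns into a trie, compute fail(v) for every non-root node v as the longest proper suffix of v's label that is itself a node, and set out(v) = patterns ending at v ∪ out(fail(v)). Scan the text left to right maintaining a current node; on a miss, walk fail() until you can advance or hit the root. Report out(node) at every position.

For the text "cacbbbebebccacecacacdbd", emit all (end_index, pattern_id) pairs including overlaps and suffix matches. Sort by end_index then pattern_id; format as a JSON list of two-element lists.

Construct AC machine:
Trie nodes:
  0='ε' goto a→11 b→4 c→14 e→1
  1='e' goto b→5 c→7 d→2
  2='ed' goto a→3
  3='eda' goto ·  ←P0
  4='b' goto ·  ←P1
  5='eb' goto e→6
  6='ebe' goto ·  ←P2
  7='ec' goto b→8
  8='ecb' goto a→9
  9='ecba' goto d→10
  10='ecbad' goto ·  ←P3
  11='a' goto c→22 d→12 e→17
  12='ad' goto b→13
  13='adb' goto ·  ←P4
  14='c' goto a→15
  15='ca' goto c→16
  16='cac' goto ·  ←P5
  17='ae' goto e→18
  18='aee' goto d→19
  19='aeed' goto e→20
  20='aeede' goto a→21
  21='aeedea' goto ·  ←P6
  22='ac' goto ·  ←P7

BFS fail/out derivation:
  fail(1) 'e': from fail(0)=0 chase 'e': 0 ⇒ 0;  out=∅∪out(0)=∅
  fail(4) 'b': from fail(0)=0 chase 'b': 0 ⇒ 0;  out={1}∪out(0)={1}
  fail(11) 'a': from fail(0)=0 chase 'a': 0 ⇒ 0;  out=∅∪out(0)=∅
  fail(14) 'c': from fail(0)=0 chase 'c': 0 ⇒ 0;  out=∅∪out(0)=∅
  fail(2) 'ed': from fail(1)=0 chase 'd': 0 ⇒ 0;  out=∅∪out(0)=∅
  fail(5) 'eb': from fail(1)=0 chase 'b': 0 ⇒ 4;  out=∅∪out(4)={1}
  fail(7) 'ec': from fail(1)=0 chase 'c': 0 ⇒ 14;  out=∅∪out(14)=∅
  fail(12) 'ad': from fail(11)=0 chase 'd': 0 ⇒ 0;  out=∅∪out(0)=∅
  fail(15) 'ca': from fail(14)=0 chase 'a': 0 ⇒ 11;  out=∅∪out(11)=∅
  fail(17) 'ae': from fail(11)=0 chase 'e': 0 ⇒ 1;  out=∅∪out(1)=∅
  fail(22) 'ac': from fail(11)=0 chase 'c': 0 ⇒ 14;  out={7}∪out(14)={7}
  fail(3) 'eda': from fail(2)=0 chase 'a': 0 ⇒ 11;  out={0}∪out(11)={0}
  fail(6) 'ebe': from fail(5)=4 chase 'e': 4→0 ⇒ 1;  out={2}∪out(1)={2}
  fail(8) 'ecb': from fail(7)=14 chase 'b': 14→0 ⇒ 4;  out=∅∪out(4)={1}
  fail(13) 'adb': from fail(12)=0 chase 'b': 0 ⇒ 4;  out={4}∪out(4)={1,4}
  fail(16) 'cac': from fail(15)=11 chase 'c': 11 ⇒ 22;  out={5}∪out(22)={5,7}
  fail(18) 'aee': from fail(17)=1 chase 'e': 1→0 ⇒ 1;  out=∅∪out(1)=∅
  fail(9) 'ecba': from fail(8)=4 chase 'a': 4→0 ⇒ 11;  out=∅∪out(11)=∅
  fail(19) 'aeed': from fail(18)=1 chase 'd': 1 ⇒ 2;  out=∅∪out(2)=∅
  fail(10) 'ecbad': from fail(9)=11 chase 'd': 11 ⇒ 12;  out={3}∪out(12)={3}
  fail(20) 'aeede': from fail(19)=2 chase 'e': 2→0 ⇒ 1;  out=∅∪out(1)=∅
  fail(21) 'aeedea': from fail(20)=1 chase 'a': 1→0 ⇒ 11;  out={6}∪out(11)={6}

Run:
i=0 'c': node 0→14
i=1 'a': node 14→15
i=2 'c': node 15→16  → match P5@[0:2],P7@[1:2]
i=3 'b': node 16→4 (fail-walked)  → match P1@[3:3]
i=4 'b': node 4→4 (fail-walked)  → match P1@[4:4]
i=5 'b': node 4→4 (fail-walked)  → match P1@[5:5]
i=6 'e': node 4→1 (fail-walked)
i=7 'b': node 1→5  → match P1@[7:7]
i=8 'e': node 5→6  → match P2@[6:8]
i=9 'b': node 6→5 (fail-walked)  → match P1@[9:9]
i=10 'c': node 5→14 (fail-walked)
i=11 'c': node 14→14 (fail-walked)
i=12 'a': node 14→15
i=13 'c': node 15→16  → match P5@[11:13],P7@[12:13]
i=14 'e': node 16→1 (fail-walked)
i=15 'c': node 1→7
i=16 'a': node 7→15 (fail-walked)
i=17 'c': node 15→16  → match P5@[15:17],P7@[16:17]
i=18 'a': node 16→15 (fail-walked)
i=19 'c': node 15→16  → match P5@[17:19],P7@[18:19]
i=20 'd': node 16→0 (fail-walked)
i=21 'b': node 0→4  → match P1@[21:21]
i=22 'd': node 4→0 (fail-walked)

All matches (sorted): [[2,5],[2,7],[3,1],[4,1],[5,1],[7,1],[8,2],[9,1],[13,5],[13,7],[17,5],[17,7],[19,5],[19,7],[21,1]]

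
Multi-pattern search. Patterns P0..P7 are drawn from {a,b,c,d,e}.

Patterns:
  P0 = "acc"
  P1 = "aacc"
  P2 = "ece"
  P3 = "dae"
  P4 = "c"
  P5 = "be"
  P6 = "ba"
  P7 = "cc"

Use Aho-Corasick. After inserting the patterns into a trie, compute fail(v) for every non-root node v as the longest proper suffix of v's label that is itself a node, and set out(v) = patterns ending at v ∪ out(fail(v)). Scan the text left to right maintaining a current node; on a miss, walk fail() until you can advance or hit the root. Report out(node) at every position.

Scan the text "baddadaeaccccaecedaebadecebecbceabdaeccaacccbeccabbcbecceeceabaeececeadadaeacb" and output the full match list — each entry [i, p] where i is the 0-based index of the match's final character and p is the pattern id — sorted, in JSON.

Build:
Trie nodes:
  n0 'ε': a→1 b→14 c→13 d→10 e→7
  n1 'a': a→4 c→2
  n2 'ac': c→3
  n3 'acc': ·  [P0 ends]
  n4 'aa': c→5
  n5 'aac': c→6
  n6 'aacc': ·  [P1 ends]
  n7 'e': c→8
  n8 'ec': e→9
  n9 'ece': ·  [P2 ends]
  n10 'd': a→11
  n11 'da': e→12
  n12 'dae': ·  [P3 ends]
  n13 'c': c→17  [P4 ends]
  n14 'b': a→16 e→15
  n15 'be': ·  [P5 ends]
  n16 'ba': ·  [P6 ends]
  n17 'cc': ·  [P7 ends]

Failure links (BFS by depth):
  fail(1) 'a': from fail(0)=0 chase 'a': 0 ⇒ 0;  out=∅∪out(0)=∅
  fail(7) 'e': from fail(0)=0 chase 'e': 0 ⇒ 0;  out=∅∪out(0)=∅
  fail(10) 'd': from fail(0)=0 chase 'd': 0 ⇒ 0;  out=∅∪out(0)=∅
  fail(13) 'c': from fail(0)=0 chase 'c': 0 ⇒ 0;  out={4}∪out(0)={4}
  fail(14) 'b': from fail(0)=0 chase 'b': 0 ⇒ 0;  out=∅∪out(0)=∅
  fail(2) 'ac': from fail(1)=0 chase 'c': 0 ⇒ 13;  out=∅∪out(13)={4}
  fail(4) 'aa': from fail(1)=0 chase 'a': 0 ⇒ 1;  out=∅∪out(1)=∅
  fail(8) 'ec': from fail(7)=0 chase 'c': 0 ⇒ 13;  out=∅∪out(13)={4}
  fail(11) 'da': from fail(10)=0 chase 'a': 0 ⇒ 1;  out=∅∪out(1)=∅
  fail(15) 'be': from fail(14)=0 chase 'e': 0 ⇒ 7;  out={5}∪out(7)={5}
  fail(16) 'ba': from fail(14)=0 chase 'a': 0 ⇒ 1;  out={6}∪out(1)={6}
  fail(17) 'cc': from fail(13)=0 chase 'c': 0 ⇒ 13;  out={7}∪out(13)={4,7}
  fail(3) 'acc': from fail(2)=13 chase 'c': 13 ⇒ 17;  out={0}∪out(17)={0,4,7}
  fail(5) 'aac': from fail(4)=1 chase 'c': 1 ⇒ 2;  out=∅∪out(2)={4}
  fail(9) 'ece': from fail(8)=13 chase 'e': 13→0 ⇒ 7;  out={2}∪out(7)={2}
  fail(12) 'dae': from fail(11)=1 chase 'e': 1→0 ⇒ 7;  out={3}∪out(7)={3}
  fail(6) 'aacc': from fail(5)=2 chase 'c': 2 ⇒ 3;  out={1}∪out(3)={0,1,4,7}

Scan:
[0] read 'b'  n0⇒n14
[1] read 'a'  n14⇒n16  → match P6@[0:1]
[2] read 'd'  n16⇒n10 (via fail)
[3] read 'd'  n10⇒n10 (via fail)
[4] read 'a'  n10⇒n11
[5] read 'd'  n11⇒n10 (via fail)
[6] read 'a'  n10⇒n11
[7] read 'e'  n11⇒n12  → match P3@[5:7]
[8] read 'a'  n12⇒n1 (via fail)
[9] read 'c'  n1⇒n2  → match P4@[9:9]
[10] read 'c'  n2⇒n3  → match P0@[8:10],P4@[10:10],P7@[9:10]
[11] read 'c'  n3⇒n17 (via fail)  → match P4@[11:11],P7@[10:11]
[12] read 'c'  n17⇒n17 (via fail)  → match P4@[12:12],P7@[11:12]
[13] read 'a'  n17⇒n1 (via fail)
[14] read 'e'  n1⇒n7 (via fail)
[15] read 'c'  n7⇒n8  → match P4@[15:15]
[16] read 'e'  n8⇒n9  → match P2@[14:16]
[17] read 'd'  n9⇒n10 (via fail)
[18] read 'a'  n10⇒n11
[19] read 'e'  n11⇒n12  → match P3@[17:19]
[20] read 'b'  n12⇒n14 (via fail)
[21] read 'a'  n14⇒n16  → match P6@[20:21]
[22] read 'd'  n16⇒n10 (via fail)
[23] read 'e'  n10⇒n7 (via fail)
[24] read 'c'  n7⇒n8  → match P4@[24:24]
[25] read 'e'  n8⇒n9  → match P2@[23:25]
[26] read 'b'  n9⇒n14 (via fail)
[27] read 'e'  n14⇒n15  → match P5@[26:27]
[28] read 'c'  n15⇒n8 (via fail)  → match P4@[28:28]
[29] read 'b'  n8⇒n14 (via fail)
[30] read 'c'  n14⇒n13 (via fail)  → match P4@[30:30]
[31] read 'e'  n13⇒n7 (via fail)
[32] read 'a'  n7⇒n1 (via fail)
[33] read 'b'  n1⇒n14 (via fail)
[34] read 'd'  n14⇒n10 (via fail)
[35] read 'a'  n10⇒n11
[36] read 'e'  n11⇒n12  → match P3@[34:36]
[37] read 'c'  n12⇒n8 (via fail)  → match P4@[37:37]
[38] read 'c'  n8⇒n17 (via fail)  → match P4@[38:38],P7@[37:38]
[39] read 'a'  n17⇒n1 (via fail)
[40] read 'a'  n1⇒n4
[41] read 'c'  n4⇒n5  → match P4@[41:41]
[42] read 'c'  n5⇒n6  → match P0@[40:42],P1@[39:42],P4@[42:42],P7@[41:42]
[43] read 'c'  n6⇒n17 (via fail)  → match P4@[43:43],P7@[42:43]
[44] read 'b'  n17⇒n14 (via fail)
[45] read 'e'  n14⇒n15  → match P5@[44:45]
[46] read 'c'  n15⇒n8 (via fail)  → match P4@[46:46]
[47] read 'c'  n8⇒n17 (via fail)  → match P4@[47:47],P7@[46:47]
[48] read 'a'  n17⇒n1 (via fail)
[49] read 'b'  n1⇒n14 (via fail)
[50] read 'b'  n14⇒n14 (via fail)
[51] read 'c'  n14⇒n13 (via fail)  → match P4@[51:51]
[52] read 'b'  n13⇒n14 (via fail)
[53] read 'e'  n14⇒n15  → match P5@[52:53]
[54] read 'c'  n15⇒n8 (via fail)  → match P4@[54:54]
[55] read 'c'  n8⇒n17 (via fail)  → match P4@[55:55],P7@[54:55]
[56] read 'e'  n17⇒n7 (via fail)
[57] read 'e'  n7⇒n7 (via fail)
[58] read 'c'  n7⇒n8  → match P4@[58:58]
[59] read 'e'  n8⇒n9  → match P2@[57:59]
[60] read 'a'  n9⇒n1 (via fail)
[61] read 'b'  n1⇒n14 (via fail)
[62] read 'a'  n14⇒n16  → match P6@[61:62]
[63] read 'e'  n16⇒n7 (via fail)
[64] read 'e'  n7⇒n7 (via fail)
[65] read 'c'  n7⇒n8  → match P4@[65:65]
[66] read 'e'  n8⇒n9  → match P2@[64:66]
[67] read 'c'  n9⇒n8 (via fail)  → match P4@[67:67]
[68] read 'e'  n8⇒n9  → match P2@[66:68]
[69] read 'a'  n9⇒n1 (via fail)
[70] read 'd'  n1⇒n10 (via fail)
[71] read 'a'  n10⇒n11
[72] read 'd'  n11⇒n10 (via fail)
[73] read 'a'  n10⇒n11
[74] read 'e'  n11⇒n12  → match P3@[72:74]
[75] read 'a'  n12⇒n1 (via fail)
[76] read 'c'  n1⇒n2  → match P4@[76:76]
[77] read 'b'  n2⇒n14 (via fail)

Result: [[1,6],[7,3],[9,4],[10,0],[10,4],[10,7],[11,4],[11,7],[12,4],[12,7],[15,4],[16,2],[19,3],[21,6],[24,4],[25,2],[27,5],[28,4],[30,4],[36,3],[37,4],[38,4],[38,7],[41,4],[42,0],[42,1],[42,4],[42,7],[43,4],[43,7],[45,5],[46,4],[47,4],[47,7],[51,4],[53,5],[54,4],[55,4],[55,7],[58,4],[59,2],[62,6],[65,4],[66,2],[67,4],[68,2],[74,3],[76,4]]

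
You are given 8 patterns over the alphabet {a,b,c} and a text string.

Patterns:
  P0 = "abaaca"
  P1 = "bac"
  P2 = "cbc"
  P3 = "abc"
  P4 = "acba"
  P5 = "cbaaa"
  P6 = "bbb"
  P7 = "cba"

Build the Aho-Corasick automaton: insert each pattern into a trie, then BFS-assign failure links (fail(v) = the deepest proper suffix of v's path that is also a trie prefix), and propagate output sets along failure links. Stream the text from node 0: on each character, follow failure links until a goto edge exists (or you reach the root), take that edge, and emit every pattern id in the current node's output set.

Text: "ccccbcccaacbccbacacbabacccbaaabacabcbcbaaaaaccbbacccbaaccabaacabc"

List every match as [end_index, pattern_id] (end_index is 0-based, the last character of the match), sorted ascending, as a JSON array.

Construct AC machine:
Trie (insert patterns):
  0='ε' goto a→1 b→7 c→10
  1='a' goto b→2 c→14
  2='ab' goto a→3 c→13
  3='aba' goto a→4
  4='abaa' goto c→5
  5='abaac' goto a→6
  6='abaaca' goto ·  ←P0
  7='b' goto a→8 b→20
  8='ba' goto c→9
  9='bac' goto ·  ←P1
  10='c' goto b→11
  11='cb' goto a→17 c→12
  12='cbc' goto ·  ←P2
  13='abc' goto ·  ←P3
  14='ac' goto b→15
  15='acb' goto a→16
  16='acba' goto ·  ←P4
  17='cba' goto a→18  ←P7
  18='cbaa' goto a→19
  19='cbaaa' goto ·  ←P5
  20='bb' goto b→21
  21='bbb' goto ·  ←P6

Failure links (BFS by depth):
  fail(1) 'a': from fail(0)=0 chase 'a': 0 ⇒ 0;  out=∅∪out(0)=∅
  fail(7) 'b': from fail(0)=0 chase 'b': 0 ⇒ 0;  out=∅∪out(0)=∅
  fail(10) 'c': from fail(0)=0 chase 'c': 0 ⇒ 0;  out=∅∪out(0)=∅
  fail(2) 'ab': from fail(1)=0 chase 'b': 0 ⇒ 7;  out=∅∪out(7)=∅
  fail(8) 'ba': from fail(7)=0 chase 'a': 0 ⇒ 1;  out=∅∪out(1)=∅
  fail(11) 'cb': from fail(10)=0 chase 'b': 0 ⇒ 7;  out=∅∪out(7)=∅
  fail(14) 'ac': from fail(1)=0 chase 'c': 0 ⇒ 10;  out=∅∪out(10)=∅
  fail(20) 'bb': from fail(7)=0 chase 'b': 0 ⇒ 7;  out=∅∪out(7)=∅
  fail(3) 'aba': from fail(2)=7 chase 'a': 7 ⇒ 8;  out=∅∪out(8)=∅
  fail(9) 'bac': from fail(8)=1 chase 'c': 1 ⇒ 14;  out={1}∪out(14)={1}
  fail(12) 'cbc': from fail(11)=7 chase 'c': 7→0 ⇒ 10;  out={2}∪out(10)={2}
  fail(13) 'abc': from fail(2)=7 chase 'c': 7→0 ⇒ 10;  out={3}∪out(10)={3}
  fail(15) 'acb': from fail(14)=10 chase 'b': 10 ⇒ 11;  out=∅∪out(11)=∅
  fail(17) 'cba': from fail(11)=7 chase 'a': 7 ⇒ 8;  out={7}∪out(8)={7}
  fail(21) 'bbb': from fail(20)=7 chase 'b': 7 ⇒ 20;  out={6}∪out(20)={6}
  fail(4) 'abaa': from fail(3)=8 chase 'a': 8→1→0 ⇒ 1;  out=∅∪out(1)=∅
  fail(16) 'acba': from fail(15)=11 chase 'a': 11 ⇒ 17;  out={4}∪out(17)={4,7}
  fail(18) 'cbaa': from fail(17)=8 chase 'a': 8→1→0 ⇒ 1;  out=∅∪out(1)=∅
  fail(5) 'abaac': from fail(4)=1 chase 'c': 1 ⇒ 14;  out=∅∪out(14)=∅
  fail(19) 'cbaaa': from fail(18)=1 chase 'a': 1→0 ⇒ 1;  out={5}∪out(1)={5}
  fail(6) 'abaaca': from fail(5)=14 chase 'a': 14→10→0 ⇒ 1;  out={0}∪out(1)={0}

Scan:
i=0 'c': node 0→10
i=1 'c': node 10→10 (via fail)
i=2 'c': node 10→10 (via fail)
i=3 'c': node 10→10 (via fail)
i=4 'b': node 10→11
i=5 'c': node 11→12  emit P2@[3:5]
i=6 'c': node 12→10 (via fail)
i=7 'c': node 10→10 (via fail)
i=8 'a': node 10→1 (via fail)
i=9 'a': node 1→1 (via fail)
i=10 'c': node 1→14
i=11 'b': node 14→15
i=12 'c': node 15→12 (via fail)  emit P2@[10:12]
i=13 'c': node 12→10 (via fail)
i=14 'b': node 10→11
i=15 'a': node 11→17  emit P7@[13:15]
i=16 'c': node 17→9 (via fail)  emit P1@[14:16]
i=17 'a': node 9→1 (via fail)
i=18 'c': node 1→14
i=19 'b': node 14→15
i=20 'a': node 15→16  emit P4@[17:20],P7@[18:20]
i=21 'b': node 16→2 (via fail)
i=22 'a': node 2→3
i=23 'c': node 3→9 (via fail)  emit P1@[21:23]
i=24 'c': node 9→10 (via fail)
i=25 'c': node 10→10 (via fail)
i=26 'b': node 10→11
i=27 'a': node 11→17  emit P7@[25:27]
i=28 'a': node 17→18
i=29 'a': node 18→19  emit P5@[25:29]
i=30 'b': node 19→2 (via fail)
i=31 'a': node 2→3
i=32 'c': node 3→9 (via fail)  emit P1@[30:32]
i=33 'a': node 9→1 (via fail)
i=34 'b': node 1→2
i=35 'c': node 2→13  emit P3@[33:35]
i=36 'b': node 13→11 (via fail)
i=37 'c': node 11→12  emit P2@[35:37]
i=38 'b': node 12→11 (via fail)
i=39 'a': node 11→17  emit P7@[37:39]
i=40 'a': node 17→18
i=41 'a': node 18→19  emit P5@[37:41]
i=42 'a': node 19→1 (via fail)
i=43 'a': node 1→1 (via fail)
i=44 'c': node 1→14
i=45 'c': node 14→10 (via fail)
i=46 'b': node 10→11
i=47 'b': node 11→20 (via fail)
i=48 'a': node 20→8 (via fail)
i=49 'c': node 8→9  emit P1@[47:49]
i=50 'c': node 9→10 (via fail)
i=51 'c': node 10→10 (via fail)
i=52 'b': node 10→11
i=53 'a': node 11→17  emit P7@[51:53]
i=54 'a': node 17→18
i=55 'c': node 18→14 (via fail)
i=56 'c': node 14→10 (via fail)
i=57 'a': node 10→1 (via fail)
i=58 'b': node 1→2
i=59 'a': node 2→3
i=60 'a': node 3→4
i=61 'c': node 4→5
i=62 'a': node 5→6  emit P0@[57:62]
i=63 'b': node 6→2 (via fail)
i=64 'c': node 2→13  emit P3@[62:64]

Result: [[5,2],[12,2],[15,7],[16,1],[20,4],[20,7],[23,1],[27,7],[29,5],[32,1],[35,3],[37,2],[39,7],[41,5],[49,1],[53,7],[62,0],[64,3]]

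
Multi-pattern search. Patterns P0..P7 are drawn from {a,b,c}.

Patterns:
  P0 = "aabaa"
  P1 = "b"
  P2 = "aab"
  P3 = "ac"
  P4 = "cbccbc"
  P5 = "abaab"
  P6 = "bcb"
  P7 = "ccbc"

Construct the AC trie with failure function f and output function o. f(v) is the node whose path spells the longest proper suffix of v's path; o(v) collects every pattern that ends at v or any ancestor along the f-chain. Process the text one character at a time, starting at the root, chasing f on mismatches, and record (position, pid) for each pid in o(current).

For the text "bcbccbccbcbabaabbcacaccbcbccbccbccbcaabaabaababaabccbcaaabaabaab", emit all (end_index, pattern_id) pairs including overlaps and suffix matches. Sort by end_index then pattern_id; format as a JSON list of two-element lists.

Build automaton:
Trie nodes:
  n0 'ε': a→1 b→6 c→8
  n1 'a': a→2 b→14 c→7
  n2 'aa': b→3
  n3 'aab': a→4  ←P2
  n4 'aaba': a→5
  n5 'aabaa': ·  ←P0
  n6 'b': c→18  ←P1
  n7 'ac': ·  ←P3
  n8 'c': b→9 c→20
  n9 'cb': c→10
  n10 'cbc': c→11
  n11 'cbcc': b→12
  n12 'cbccb': c→13
  n13 'cbccbc': ·  ←P4
  n14 'ab': a→15
  n15 'aba': a→16
  n16 'abaa': b→17
  n17 'abaab': ·  ←P5
  n18 'bc': b→19
  n19 'bcb': ·  ←P6
  n20 'cc': b→21
  n21 'ccb': c→22
  n22 'ccbc': ·  ←P7

Failure links (BFS by depth):
  n1('a'): parent n0 fail=0; on 'a' 0 → fail=0;  out ∅∪∅=∅
  n6('b'): parent n0 fail=0; on 'b' 0 → fail=0;  out {1}∪∅={1}
  n8('c'): parent n0 fail=0; on 'c' 0 → fail=0;  out ∅∪∅=∅
  n2('aa'): parent n1 fail=0; on 'a' 0 → fail=1;  out ∅∪∅=∅
  n7('ac'): parent n1 fail=0; on 'c' 0 → fail=8;  out {3}∪∅={3}
  n9('cb'): parent n8 fail=0; on 'b' 0 → fail=6;  out ∅∪{1}={1}
  n14('ab'): parent n1 fail=0; on 'b' 0 → fail=6;  out ∅∪{1}={1}
  n18('bc'): parent n6 fail=0; on 'c' 0 → fail=8;  out ∅∪∅=∅
  n20('cc'): parent n8 fail=0; on 'c' 0 → fail=8;  out ∅∪∅=∅
  n3('aab'): parent n2 fail=1; on 'b' 1 → fail=14;  out {2}∪{1}={1,2}
  n10('cbc'): parent n9 fail=6; on 'c' 6 → fail=18;  out ∅∪∅=∅
  n15('aba'): parent n14 fail=6; on 'a' 6→0 → fail=1;  out ∅∪∅=∅
  n19('bcb'): parent n18 fail=8; on 'b' 8 → fail=9;  out {6}∪{1}={1,6}
  n21('ccb'): parent n20 fail=8; on 'b' 8 → fail=9;  out ∅∪{1}={1}
  n4('aaba'): parent n3 fail=14; on 'a' 14 → fail=15;  out ∅∪∅=∅
  n11('cbcc'): parent n10 fail=18; on 'c' 18→8 → fail=20;  out ∅∪∅=∅
  n16('abaa'): parent n15 fail=1; on 'a' 1 → fail=2;  out ∅∪∅=∅
  n22('ccbc'): parent n21 fail=9; on 'c' 9 → fail=10;  out {7}∪∅={7}
  n5('aabaa'): parent n4 fail=15; on 'a' 15 → fail=16;  out {0}∪∅={0}
  n12('cbccb'): parent n11 fail=20; on 'b' 20 → fail=21;  out ∅∪{1}={1}
  n17('abaab'): parent n16 fail=2; on 'b' 2 → fail=3;  out {5}∪{1,2}={1,2,5}
  n13('cbccbc'): parent n12 fail=21; on 'c' 21 → fail=22;  out {4}∪{7}={4,7}

Scan:
i=0 'b': node 0→6  emit P1@[0:0]
i=1 'c': node 6→18
i=2 'b': node 18→19  emit P1@[2:2],P6@[0:2]
i=3 'c': node 19→10 (fail-walked)
i=4 'c': node 10→11
i=5 'b': node 11→12  emit P1@[5:5]
i=6 'c': node 12→13  emit P4@[1:6],P7@[3:6]
i=7 'c': node 13→11 (fail-walked)
i=8 'b': node 11→12  emit P1@[8:8]
i=9 'c': node 12→13  emit P4@[4:9],P7@[6:9]
i=10 'b': node 13→19 (fail-walked)  emit P1@[10:10],P6@[8:10]
i=11 'a': node 19→1 (fail-walked)
i=12 'b': node 1→14  emit P1@[12:12]
i=13 'a': node 14→15
i=14 'a': node 15→16
i=15 'b': node 16→17  emit P1@[15:15],P2@[13:15],P5@[11:15]
i=16 'b': node 17→6 (fail-walked)  emit P1@[16:16]
i=17 'c': node 6→18
i=18 'a': node 18→1 (fail-walked)
i=19 'c': node 1→7  emit P3@[18:19]
i=20 'a': node 7→1 (fail-walked)
i=21 'c': node 1→7  emit P3@[20:21]
i=22 'c': node 7→20 (fail-walked)
i=23 'b': node 20→21  emit P1@[23:23]
i=24 'c': node 21→22  emit P7@[21:24]
i=25 'b': node 22→19 (fail-walked)  emit P1@[25:25],P6@[23:25]
i=26 'c': node 19→10 (fail-walked)
i=27 'c': node 10→11
i=28 'b': node 11→12  emit P1@[28:28]
i=29 'c': node 12→13  emit P4@[24:29],P7@[26:29]
i=30 'c': node 13→11 (fail-walked)
i=31 'b': node 11→12  emit P1@[31:31]
i=32 'c': node 12→13  emit P4@[27:32],P7@[29:32]
i=33 'c': node 13→11 (fail-walked)
i=34 'b': node 11→12  emit P1@[34:34]
i=35 'c': node 12→13  emit P4@[30:35],P7@[32:35]
i=36 'a': node 13→1 (fail-walked)
i=37 'a': node 1→2
i=38 'b': node 2→3  emit P1@[38:38],P2@[36:38]
i=39 'a': node 3→4
i=40 'a': node 4→5  emit P0@[36:40]
i=41 'b': node 5→17 (fail-walked)  emit P1@[41:41],P2@[39:41],P5@[37:41]
i=42 'a': node 17→4 (fail-walked)
i=43 'a': node 4→5  emit P0@[39:43]
i=44 'b': node 5→17 (fail-walked)  emit P1@[44:44],P2@[42:44],P5@[40:44]
i=45 'a': node 17→4 (fail-walked)
i=46 'b': node 4→14 (fail-walked)  emit P1@[46:46]
i=47 'a': node 14→15
i=48 'a': node 15→16
i=49 'b': node 16→17  emit P1@[49:49],P2@[47:49],P5@[45:49]
i=50 'c': node 17→18 (fail-walked)
i=51 'c': node 18→20 (fail-walked)
i=52 'b': node 20→21  emit P1@[52:52]
i=53 'c': node 21→22  emit P7@[50:53]
i=54 'a': node 22→1 (fail-walked)
i=55 'a': node 1→2
i=56 'a': node 2→2 (fail-walked)
i=57 'b': node 2→3  emit P1@[57:57],P2@[55:57]
i=58 'a': node 3→4
i=59 'a': node 4→5  emit P0@[55:59]
i=60 'b': node 5→17 (fail-walked)  emit P1@[60:60],P2@[58:60],P5@[56:60]
i=61 'a': node 17→4 (fail-walked)
i=62 'a': node 4→5  emit P0@[58:62]
i=63 'b': node 5→17 (fail-walked)  emit P1@[63:63],P2@[61:63],P5@[59:63]

Matches: [[0,1],[2,1],[2,6],[5,1],[6,4],[6,7],[8,1],[9,4],[9,7],[10,1],[10,6],[12,1],[15,1],[15,2],[15,5],[16,1],[19,3],[21,3],[23,1],[24,7],[25,1],[25,6],[28,1],[29,4],[29,7],[31,1],[32,4],[32,7],[34,1],[35,4],[35,7],[38,1],[38,2],[40,0],[41,1],[41,2],[41,5],[43,0],[44,1],[44,2],[44,5],[46,1],[49,1],[49,2],[49,5],[52,1],[53,7],[57,1],[57,2],[59,0],[60,1],[60,2],[60,5],[62,0],[63,1],[63,2],[63,5]]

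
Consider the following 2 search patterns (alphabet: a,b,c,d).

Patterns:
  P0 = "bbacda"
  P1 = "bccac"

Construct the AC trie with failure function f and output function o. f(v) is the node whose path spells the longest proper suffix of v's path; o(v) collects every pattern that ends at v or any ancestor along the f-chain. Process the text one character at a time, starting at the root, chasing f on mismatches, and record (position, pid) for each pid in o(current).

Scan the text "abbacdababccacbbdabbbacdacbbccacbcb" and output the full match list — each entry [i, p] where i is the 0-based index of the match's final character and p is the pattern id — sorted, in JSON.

Construct AC machine:
Trie nodes:
  n0 'ε': b→1
  n1 'b': b→2 c→7
  n2 'bb': a→3
  n3 'bba': c→4
  n4 'bbac': d→5
  n5 'bbacd': a→6
  n6 'bbacda': ·  [P0 ends]
  n7 'bc': c→8
  n8 'bcc': a→9
  n9 'bcca': c→10
  n10 'bccac': ·  [P1 ends]

BFS fail/out derivation:
  fail(1) 'b': from fail(0)=0 chase 'b': 0 ⇒ 0;  out=∅∪out(0)=∅
  fail(2) 'bb': from fail(1)=0 chase 'b': 0 ⇒ 1;  out=∅∪out(1)=∅
  fail(7) 'bc': from fail(1)=0 chase 'c': 0 ⇒ 0;  out=∅∪out(0)=∅
  fail(3) 'bba': from fail(2)=1 chase 'a': 1→0 ⇒ 0;  out=∅∪out(0)=∅
  fail(8) 'bcc': from fail(7)=0 chase 'c': 0 ⇒ 0;  out=∅∪out(0)=∅
  fail(4) 'bbac': from fail(3)=0 chase 'c': 0 ⇒ 0;  out=∅∪out(0)=∅
  fail(9) 'bcca': from fail(8)=0 chase 'a': 0 ⇒ 0;  out=∅∪out(0)=∅
  fail(5) 'bbacd': from fail(4)=0 chase 'd': 0 ⇒ 0;  out=∅∪out(0)=∅
  fail(10) 'bccac': from fail(9)=0 chase 'c': 0 ⇒ 0;  out={1}∪out(0)={1}
  fail(6) 'bbacda': from fail(5)=0 chase 'a': 0 ⇒ 0;  out={0}∪out(0)={0}

Text stream:
i=0 'a': node 0→0
i=1 'b': node 0→1
i=2 'b': node 1→2
i=3 'a': node 2→3
i=4 'c': node 3→4
i=5 'd': node 4→5
i=6 'a': node 5→6  ** P0@[1:6]
i=7 'b': node 6→1 (via fail)
i=8 'a': node 1→0 (via fail)
i=9 'b': node 0→1
i=10 'c': node 1→7
i=11 'c': node 7→8
i=12 'a': node 8→9
i=13 'c': node 9→10  ** P1@[9:13]
i=14 'b': node 10→1 (via fail)
i=15 'b': node 1→2
i=16 'd': node 2→0 (via fail)
i=17 'a': node 0→0
i=18 'b': node 0→1
i=19 'b': node 1→2
i=20 'b': node 2→2 (via fail)
i=21 'a': node 2→3
i=22 'c': node 3→4
i=23 'd': node 4→5
i=24 'a': node 5→6  ** P0@[19:24]
i=25 'c': node 6→0 (via fail)
i=26 'b': node 0→1
i=27 'b': node 1→2
i=28 'c': node 2→7 (via fail)
i=29 'c': node 7→8
i=30 'a': node 8→9
i=31 'c': node 9→10  ** P1@[27:31]
i=32 'b': node 10→1 (via fail)
i=33 'c': node 1→7
i=34 'b': node 7→1 (via fail)

Result: [[6,0],[13,1],[24,0],[31,1]]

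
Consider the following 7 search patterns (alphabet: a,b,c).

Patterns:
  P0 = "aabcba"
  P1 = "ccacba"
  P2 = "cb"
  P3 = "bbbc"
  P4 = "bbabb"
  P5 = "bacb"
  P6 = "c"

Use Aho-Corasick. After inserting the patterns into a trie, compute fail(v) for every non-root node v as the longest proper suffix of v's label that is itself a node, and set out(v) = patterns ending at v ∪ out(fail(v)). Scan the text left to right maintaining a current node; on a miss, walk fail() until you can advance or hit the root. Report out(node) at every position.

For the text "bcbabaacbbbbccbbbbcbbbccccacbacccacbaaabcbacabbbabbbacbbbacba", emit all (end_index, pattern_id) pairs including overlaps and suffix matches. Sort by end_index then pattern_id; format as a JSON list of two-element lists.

Build:
Trie nodes:
  n0 'ε': a→1 b→14 c→7
  n1 'a': a→2
  n2 'aa': b→3
  n3 'aab': c→4
  n4 'aabc': b→5
  n5 'aabcb': a→6
  n6 'aabcba': ·  [P0 ends]
  n7 'c': b→13 c→8  [P6 ends]
  n8 'cc': a→9
  n9 'cca': c→10
  n10 'ccac': b→11
  n11 'ccacb': a→12
  n12 'ccacba': ·  [P1 ends]
  n13 'cb': ·  [P2 ends]
  n14 'b': a→21 b→15
  n15 'bb': a→18 b→16
  n16 'bbb': c→17
  n17 'bbbc': ·  [P3 ends]
  n18 'bba': b→19
  n19 'bbab': b→20
  n20 'bbabb': ·  [P4 ends]
  n21 'ba': c→22
  n22 'bac': b→23
  n23 'bacb': ·  [P5 ends]

BFS fail/out derivation:
  fail(1) 'a': from fail(0)=0 chase 'a': 0 ⇒ 0;  out=∅∪out(0)=∅
  fail(7) 'c': from fail(0)=0 chase 'c': 0 ⇒ 0;  out={6}∪out(0)={6}
  fail(14) 'b': from fail(0)=0 chase 'b': 0 ⇒ 0;  out=∅∪out(0)=∅
  fail(2) 'aa': from fail(1)=0 chase 'a': 0 ⇒ 1;  out=∅∪out(1)=∅
  fail(8) 'cc': from fail(7)=0 chase 'c': 0 ⇒ 7;  out=∅∪out(7)={6}
  fail(13) 'cb': from fail(7)=0 chase 'b': 0 ⇒ 14;  out={2}∪out(14)={2}
  fail(15) 'bb': from fail(14)=0 chase 'b': 0 ⇒ 14;  out=∅∪out(14)=∅
  fail(21) 'ba': from fail(14)=0 chase 'a': 0 ⇒ 1;  out=∅∪out(1)=∅
  fail(3) 'aab': from fail(2)=1 chase 'b': 1→0 ⇒ 14;  out=∅∪out(14)=∅
  fail(9) 'cca': from fail(8)=7 chase 'a': 7→0 ⇒ 1;  out=∅∪out(1)=∅
  fail(16) 'bbb': from fail(15)=14 chase 'b': 14 ⇒ 15;  out=∅∪out(15)=∅
  fail(18) 'bba': from fail(15)=14 chase 'a': 14 ⇒ 21;  out=∅∪out(21)=∅
  fail(22) 'bac': from fail(21)=1 chase 'c': 1→0 ⇒ 7;  out=∅∪out(7)={6}
  fail(4) 'aabc': from fail(3)=14 chase 'c': 14→0 ⇒ 7;  out=∅∪out(7)={6}
  fail(10) 'ccac': from fail(9)=1 chase 'c': 1→0 ⇒ 7;  out=∅∪out(7)={6}
  fail(17) 'bbbc': from fail(16)=15 chase 'c': 15→14→0 ⇒ 7;  out={3}∪out(7)={3,6}
  fail(19) 'bbab': from fail(18)=21 chase 'b': 21→1→0 ⇒ 14;  out=∅∪out(14)=∅
  fail(23) 'bacb': from fail(22)=7 chase 'b': 7 ⇒ 13;  out={5}∪out(13)={2,5}
  fail(5) 'aabcb': from fail(4)=7 chase 'b': 7 ⇒ 13;  out=∅∪out(13)={2}
  fail(11) 'ccacb': from fail(10)=7 chase 'b': 7 ⇒ 13;  out=∅∪out(13)={2}
  fail(20) 'bbabb': from fail(19)=14 chase 'b': 14 ⇒ 15;  out={4}∪out(15)={4}
  fail(6) 'aabcba': from fail(5)=13 chase 'a': 13→14 ⇒ 21;  out={0}∪out(21)={0}
  fail(12) 'ccacba': from fail(11)=13 chase 'a': 13→14 ⇒ 21;  out={1}∪out(21)={1}

Run:
pos 0 'b': at 14
pos 1 'c': at 7 ·f  emit P6@[1:1]
pos 2 'b': at 13  emit P2@[1:2]
pos 3 'a': at 21 ·f
pos 4 'b': at 14 ·f
pos 5 'a': at 21
pos 6 'a': at 2 ·f
pos 7 'c': at 7 ·f  emit P6@[7:7]
pos 8 'b': at 13  emit P2@[7:8]
pos 9 'b': at 15 ·f
pos 10 'b': at 16
pos 11 'b': at 16 ·f
pos 12 'c': at 17  emit P3@[9:12],P6@[12:12]
pos 13 'c': at 8 ·f  emit P6@[13:13]
pos 14 'b': at 13 ·f  emit P2@[13:14]
pos 15 'b': at 15 ·f
pos 16 'b': at 16
pos 17 'b': at 16 ·f
pos 18 'c': at 17  emit P3@[15:18],P6@[18:18]
pos 19 'b': at 13 ·f  emit P2@[18:19]
pos 20 'b': at 15 ·f
pos 21 'b': at 16
pos 22 'c': at 17  emit P3@[19:22],P6@[22:22]
pos 23 'c': at 8 ·f  emit P6@[23:23]
pos 24 'c': at 8 ·f  emit P6@[24:24]
pos 25 'c': at 8 ·f  emit P6@[25:25]
pos 26 'a': at 9
pos 27 'c': at 10  emit P6@[27:27]
pos 28 'b': at 11  emit P2@[27:28]
pos 29 'a': at 12  emit P1@[24:29]
pos 30 'c': at 22 ·f  emit P6@[30:30]
pos 31 'c': at 8 ·f  emit P6@[31:31]
pos 32 'c': at 8 ·f  emit P6@[32:32]
pos 33 'a': at 9
pos 34 'c': at 10  emit P6@[34:34]
pos 35 'b': at 11  emit P2@[34:35]
pos 36 'a': at 12  emit P1@[31:36]
pos 37 'a': at 2 ·f
pos 38 'a': at 2 ·f
pos 39 'b': at 3
pos 40 'c': at 4  emit P6@[40:40]
pos 41 'b': at 5  emit P2@[40:41]
pos 42 'a': at 6  emit P0@[37:42]
pos 43 'c': at 22 ·f  emit P6@[43:43]
pos 44 'a': at 1 ·f
pos 45 'b': at 14 ·f
pos 46 'b': at 15
pos 47 'b': at 16
pos 48 'a': at 18 ·f
pos 49 'b': at 19
pos 50 'b': at 20  emit P4@[46:50]
pos 51 'b': at 16 ·f
pos 52 'a': at 18 ·f
pos 53 'c': at 22 ·f  emit P6@[53:53]
pos 54 'b': at 23  emit P2@[53:54],P5@[51:54]
pos 55 'b': at 15 ·f
pos 56 'b': at 16
pos 57 'a': at 18 ·f
pos 58 'c': at 22 ·f  emit P6@[58:58]
pos 59 'b': at 23  emit P2@[58:59],P5@[56:59]
pos 60 'a': at 21 ·f

All matches (sorted): [[1,6],[2,2],[7,6],[8,2],[12,3],[12,6],[13,6],[14,2],[18,3],[18,6],[19,2],[22,3],[22,6],[23,6],[24,6],[25,6],[27,6],[28,2],[29,1],[30,6],[31,6],[32,6],[34,6],[35,2],[36,1],[40,6],[41,2],[42,0],[43,6],[50,4],[53,6],[54,2],[54,5],[58,6],[59,2],[59,5]]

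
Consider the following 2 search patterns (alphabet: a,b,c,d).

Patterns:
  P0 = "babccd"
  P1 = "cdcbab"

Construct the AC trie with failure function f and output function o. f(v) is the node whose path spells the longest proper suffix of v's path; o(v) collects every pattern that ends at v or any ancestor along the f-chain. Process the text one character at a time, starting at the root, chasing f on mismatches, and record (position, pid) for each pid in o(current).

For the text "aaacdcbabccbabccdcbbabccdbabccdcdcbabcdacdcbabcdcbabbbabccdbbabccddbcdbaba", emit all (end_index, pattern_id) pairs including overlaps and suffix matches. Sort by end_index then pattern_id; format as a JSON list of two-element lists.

Build:
Trie (insert patterns):
  n0 'ε': b→1 c→7
  n1 'b': a→2
  n2 'ba': b→3
  n3 'bab': c→4
  n4 'babc': c→5
  n5 'babcc': d→6
  n6 'babccd': ·  [P0 ends]
  n7 'c': d→8
  n8 'cd': c→9
  n9 'cdc': b→10
  n10 'cdcb': a→11
  n11 'cdcba': b→12
  n12 'cdcbab': ·  [P1 ends]

Failure links (BFS by depth):
  fail(1) 'b': from fail(0)=0 chase 'b': 0 ⇒ 0;  out=∅∪out(0)=∅
  fail(7) 'c': from fail(0)=0 chase 'c': 0 ⇒ 0;  out=∅∪out(0)=∅
  fail(2) 'ba': from fail(1)=0 chase 'a': 0 ⇒ 0;  out=∅∪out(0)=∅
  fail(8) 'cd': from fail(7)=0 chase 'd': 0 ⇒ 0;  out=∅∪out(0)=∅
  fail(3) 'bab': from fail(2)=0 chase 'b': 0 ⇒ 1;  out=∅∪out(1)=∅
  fail(9) 'cdc': from fail(8)=0 chase 'c': 0 ⇒ 7;  out=∅∪out(7)=∅
  fail(4) 'babc': from fail(3)=1 chase 'c': 1→0 ⇒ 7;  out=∅∪out(7)=∅
  fail(10) 'cdcb': from fail(9)=7 chase 'b': 7→0 ⇒ 1;  out=∅∪out(1)=∅
  fail(5) 'babcc': from fail(4)=7 chase 'c': 7→0 ⇒ 7;  out=∅∪out(7)=∅
  fail(11) 'cdcba': from fail(10)=1 chase 'a': 1 ⇒ 2;  out=∅∪out(2)=∅
  fail(6) 'babccd': from fail(5)=7 chase 'd': 7 ⇒ 8;  out={0}∪out(8)={0}
  fail(12) 'cdcbab': from fail(11)=2 chase 'b': 2 ⇒ 3;  out={1}∪out(3)={1}

Text stream:
i=0 'a': node 0→0
i=1 'a': node 0→0
i=2 'a': node 0→0
i=3 'c': node 0→7
i=4 'd': node 7→8
i=5 'c': node 8→9
i=6 'b': node 9→10
i=7 'a': node 10→11
i=8 'b': node 11→12  emit P1@[3:8]
i=9 'c': node 12→4 ·f
i=10 'c': node 4→5
i=11 'b': node 5→1 ·f
i=12 'a': node 1→2
i=13 'b': node 2→3
i=14 'c': node 3→4
i=15 'c': node 4→5
i=16 'd': node 5→6  emit P0@[11:16]
i=17 'c': node 6→9 ·f
i=18 'b': node 9→10
i=19 'b': node 10→1 ·f
i=20 'a': node 1→2
i=21 'b': node 2→3
i=22 'c': node 3→4
i=23 'c': node 4→5
i=24 'd': node 5→6  emit P0@[19:24]
i=25 'b': node 6→1 ·f
i=26 'a': node 1→2
i=27 'b': node 2→3
i=28 'c': node 3→4
i=29 'c': node 4→5
i=30 'd': node 5→6  emit P0@[25:30]
i=31 'c': node 6→9 ·f
i=32 'd': node 9→8 ·f
i=33 'c': node 8→9
i=34 'b': node 9→10
i=35 'a': node 10→11
i=36 'b': node 11→12  emit P1@[31:36]
i=37 'c': node 12→4 ·f
i=38 'd': node 4→8 ·f
i=39 'a': node 8→0 ·f
i=40 'c': node 0→7
i=41 'd': node 7→8
i=42 'c': node 8→9
i=43 'b': node 9→10
i=44 'a': node 10→11
i=45 'b': node 11→12  emit P1@[40:45]
i=46 'c': node 12→4 ·f
i=47 'd': node 4→8 ·f
i=48 'c': node 8→9
i=49 'b': node 9→10
i=50 'a': node 10→11
i=51 'b': node 11→12  emit P1@[46:51]
i=52 'b': node 12→1 ·f
i=53 'b': node 1→1 ·f
i=54 'a': node 1→2
i=55 'b': node 2→3
i=56 'c': node 3→4
i=57 'c': node 4→5
i=58 'd': node 5→6  emit P0@[53:58]
i=59 'b': node 6→1 ·f
i=60 'b': node 1→1 ·f
i=61 'a': node 1→2
i=62 'b': node 2→3
i=63 'c': node 3→4
i=64 'c': node 4→5
i=65 'd': node 5→6  emit P0@[60:65]
i=66 'd': node 6→0 ·f
i=67 'b': node 0→1
i=68 'c': node 1→7 ·f
i=69 'd': node 7→8
i=70 'b': node 8→1 ·f
i=71 'a': node 1→2
i=72 'b': node 2→3
i=73 'a': node 3→2 ·f

All matches (sorted): [[8,1],[16,0],[24,0],[30,0],[36,1],[45,1],[51,1],[58,0],[65,0]]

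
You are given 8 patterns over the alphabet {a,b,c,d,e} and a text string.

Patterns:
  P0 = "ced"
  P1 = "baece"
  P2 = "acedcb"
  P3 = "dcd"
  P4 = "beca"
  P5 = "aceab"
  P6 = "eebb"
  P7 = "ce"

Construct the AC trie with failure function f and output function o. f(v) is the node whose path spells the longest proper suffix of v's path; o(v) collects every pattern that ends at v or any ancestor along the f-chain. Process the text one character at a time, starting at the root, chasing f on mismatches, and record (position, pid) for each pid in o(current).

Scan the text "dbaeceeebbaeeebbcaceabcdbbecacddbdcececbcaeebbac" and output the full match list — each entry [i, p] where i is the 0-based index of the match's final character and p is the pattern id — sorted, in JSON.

Build:
Trie (insert patterns):
  n0 'ε': a→9 b→4 c→1 d→15 e→23
  n1 'c': e→2
  n2 'ce': d→3  [P7 ends]
  n3 'ced': ·  [P0 ends]
  n4 'b': a→5 e→18
  n5 'ba': e→6
  n6 'bae': c→7
  n7 'baec': e→8
  n8 'baece': ·  [P1 ends]
  n9 'a': c→10
  n10 'ac': e→11
  n11 'ace': a→21 d→12
  n12 'aced': c→13
  n13 'acedc': b→14
  n14 'acedcb': ·  [P2 ends]
  n15 'd': c→16
  n16 'dc': d→17
  n17 'dcd': ·  [P3 ends]
  n18 'be': c→19
  n19 'bec': a→20
  n20 'beca': ·  [P4 ends]
  n21 'acea': b→22
  n22 'aceab': ·  [P5 ends]
  n23 'e': e→24
  n24 'ee': b→25
  n25 'eeb': b→26
  n26 'eebb': ·  [P6 ends]

BFS fail/out derivation:
  n1('c'): parent n0 fail=0; on 'c' 0 → fail=0;  out ∅∪∅=∅
  n4('b'): parent n0 fail=0; on 'b' 0 → fail=0;  out ∅∪∅=∅
  n9('a'): parent n0 fail=0; on 'a' 0 → fail=0;  out ∅∪∅=∅
  n15('d'): parent n0 fail=0; on 'd' 0 → fail=0;  out ∅∪∅=∅
  n23('e'): parent n0 fail=0; on 'e' 0 → fail=0;  out ∅∪∅=∅
  n2('ce'): parent n1 fail=0; on 'e' 0 → fail=23;  out {7}∪∅={7}
  n5('ba'): parent n4 fail=0; on 'a' 0 → fail=9;  out ∅∪∅=∅
  n10('ac'): parent n9 fail=0; on 'c' 0 → fail=1;  out ∅∪∅=∅
  n16('dc'): parent n15 fail=0; on 'c' 0 → fail=1;  out ∅∪∅=∅
  n18('be'): parent n4 fail=0; on 'e' 0 → fail=23;  out ∅∪∅=∅
  n24('ee'): parent n23 fail=0; on 'e' 0 → fail=23;  out ∅∪∅=∅
  n3('ced'): parent n2 fail=23; on 'd' 23→0 → fail=15;  out {0}∪∅={0}
  n6('bae'): parent n5 fail=9; on 'e' 9→0 → fail=23;  out ∅∪∅=∅
  n11('ace'): parent n10 fail=1; on 'e' 1 → fail=2;  out ∅∪{7}={7}
  n17('dcd'): parent n16 fail=1; on 'd' 1→0 → fail=15;  out {3}∪∅={3}
  n19('bec'): parent n18 fail=23; on 'c' 23→0 → fail=1;  out ∅∪∅=∅
  n25('eeb'): parent n24 fail=23; on 'b' 23→0 → fail=4;  out ∅∪∅=∅
  n7('baec'): parent n6 fail=23; on 'c' 23→0 → fail=1;  out ∅∪∅=∅
  n12('aced'): parent n11 fail=2; on 'd' 2 → fail=3;  out ∅∪{0}={0}
  n20('beca'): parent n19 fail=1; on 'a' 1→0 → fail=9;  out {4}∪∅={4}
  n21('acea'): parent n11 fail=2; on 'a' 2→23→0 → fail=9;  out ∅∪∅=∅
  n26('eebb'): parent n25 fail=4; on 'b' 4→0 → fail=4;  out {6}∪∅={6}
  n8('baece'): parent n7 fail=1; on 'e' 1 → fail=2;  out {1}∪{7}={1,7}
  n13('acedc'): parent n12 fail=3; on 'c' 3→15 → fail=16;  out ∅∪∅=∅
  n22('aceab'): parent n21 fail=9; on 'b' 9→0 → fail=4;  out {5}∪∅={5}
  n14('acedcb'): parent n13 fail=16; on 'b' 16→1→0 → fail=4;  out {2}∪∅={2}

Scan:
pos 0 'd': at 15
pos 1 'b': at 4 (via fail)
pos 2 'a': at 5
pos 3 'e': at 6
pos 4 'c': at 7
pos 5 'e': at 8  ** P1@[1:5],P7@[4:5]
pos 6 'e': at 24 (via fail)
pos 7 'e': at 24 (via fail)
pos 8 'b': at 25
pos 9 'b': at 26  ** P6@[6:9]
pos 10 'a': at 5 (via fail)
pos 11 'e': at 6
pos 12 'e': at 24 (via fail)
pos 13 'e': at 24 (via fail)
pos 14 'b': at 25
pos 15 'b': at 26  ** P6@[12:15]
pos 16 'c': at 1 (via fail)
pos 17 'a': at 9 (via fail)
pos 18 'c': at 10
pos 19 'e': at 11  ** P7@[18:19]
pos 20 'a': at 21
pos 21 'b': at 22  ** P5@[17:21]
pos 22 'c': at 1 (via fail)
pos 23 'd': at 15 (via fail)
pos 24 'b': at 4 (via fail)
pos 25 'b': at 4 (via fail)
pos 26 'e': at 18
pos 27 'c': at 19
pos 28 'a': at 20  ** P4@[25:28]
pos 29 'c': at 10 (via fail)
pos 30 'd': at 15 (via fail)
pos 31 'd': at 15 (via fail)
pos 32 'b': at 4 (via fail)
pos 33 'd': at 15 (via fail)
pos 34 'c': at 16
pos 35 'e': at 2 (via fail)  ** P7@[34:35]
pos 36 'c': at 1 (via fail)
pos 37 'e': at 2  ** P7@[36:37]
pos 38 'c': at 1 (via fail)
pos 39 'b': at 4 (via fail)
pos 40 'c': at 1 (via fail)
pos 41 'a': at 9 (via fail)
pos 42 'e': at 23 (via fail)
pos 43 'e': at 24
pos 44 'b': at 25
pos 45 'b': at 26  ** P6@[42:45]
pos 46 'a': at 5 (via fail)
pos 47 'c': at 10 (via fail)

All matches (sorted): [[5,1],[5,7],[9,6],[15,6],[19,7],[21,5],[28,4],[35,7],[37,7],[45,6]]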